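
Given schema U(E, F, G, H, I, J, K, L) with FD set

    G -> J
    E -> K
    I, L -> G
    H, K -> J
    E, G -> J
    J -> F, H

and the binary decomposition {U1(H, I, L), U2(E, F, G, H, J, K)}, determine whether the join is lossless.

Common attributes: U1 ∩ U2 = {H}.
No dependency enlarges {H}, so (H)⁺ = {H}.
The closure contains neither all of U1 = {H, I, L} nor all of U2 = {E, F, G, H, J, K}, so the common attributes are not a superkey of either fragment. The join is lossy.

No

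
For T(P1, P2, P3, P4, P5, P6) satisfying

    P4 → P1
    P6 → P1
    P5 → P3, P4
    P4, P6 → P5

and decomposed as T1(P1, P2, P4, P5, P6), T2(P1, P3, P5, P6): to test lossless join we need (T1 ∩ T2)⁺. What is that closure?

P1, P3, P4, P5, P6

T1 ∩ T2 = {P1, P5, P6}.
P5 → P3, P4 applies, adding P3, P4
Closure: {P1, P3, P4, P5, P6}.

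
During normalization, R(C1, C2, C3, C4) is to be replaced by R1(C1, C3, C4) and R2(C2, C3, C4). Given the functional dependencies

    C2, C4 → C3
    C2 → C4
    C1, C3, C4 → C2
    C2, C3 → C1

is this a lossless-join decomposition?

Common attributes: R1 ∩ R2 = {C3, C4}.
No dependency enlarges {C3, C4}, so (C3, C4)⁺ = {C3, C4}.
The closure contains neither all of R1 = {C1, C3, C4} nor all of R2 = {C2, C3, C4}, so the common attributes are not a superkey of either fragment. The join is lossy.

No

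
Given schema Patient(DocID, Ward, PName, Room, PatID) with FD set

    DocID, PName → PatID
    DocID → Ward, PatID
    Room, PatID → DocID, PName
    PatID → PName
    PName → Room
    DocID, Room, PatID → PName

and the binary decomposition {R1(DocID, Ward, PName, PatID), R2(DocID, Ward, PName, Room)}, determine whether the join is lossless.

Common attributes: R1 ∩ R2 = {DocID, Ward, PName}.
Closure of {DocID, Ward, PName}: DocID, PName → PatID applies, adding PatID; PName → Room applies, adding Room. So (DocID, Ward, PName)⁺ = {DocID, Ward, PName, Room, PatID}.
This closure contains every attribute of R1, so R1 ∩ R2 → R1. The join is lossless.

Yes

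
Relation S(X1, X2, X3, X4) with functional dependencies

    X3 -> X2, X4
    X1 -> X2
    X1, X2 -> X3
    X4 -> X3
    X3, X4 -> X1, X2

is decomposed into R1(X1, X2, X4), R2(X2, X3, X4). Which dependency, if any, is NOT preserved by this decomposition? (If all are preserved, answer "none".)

none

X3 → X2, X4 lies within R2.
X1 → X2 lies within R1.
X1, X2 → X3: restricted closure across fragments reaches X3.
X4 → X3 lies within R2.
X3, X4 → X1, X2: restricted closure across fragments reaches X1, X2.
Every dependency is enforceable on the fragments, so the decomposition is dependency-preserving.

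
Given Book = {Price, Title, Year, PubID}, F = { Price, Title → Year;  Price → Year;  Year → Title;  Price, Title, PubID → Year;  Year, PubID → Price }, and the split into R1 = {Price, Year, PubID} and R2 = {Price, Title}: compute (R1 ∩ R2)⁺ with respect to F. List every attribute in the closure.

R1 ∩ R2 = {Price}.
Price → Year applies, adding Year
Year → Title applies, adding Title
Closure: {Price, Title, Year}.

Price, Title, Year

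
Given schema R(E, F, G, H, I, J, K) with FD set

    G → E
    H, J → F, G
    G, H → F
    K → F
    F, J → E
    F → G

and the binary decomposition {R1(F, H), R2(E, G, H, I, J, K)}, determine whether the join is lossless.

No

Common attributes: R1 ∩ R2 = {H}.
No dependency enlarges {H}, so (H)⁺ = {H}.
The closure contains neither all of R1 = {F, H} nor all of R2 = {E, G, H, I, J, K}, so the common attributes are not a superkey of either fragment. The join is lossy.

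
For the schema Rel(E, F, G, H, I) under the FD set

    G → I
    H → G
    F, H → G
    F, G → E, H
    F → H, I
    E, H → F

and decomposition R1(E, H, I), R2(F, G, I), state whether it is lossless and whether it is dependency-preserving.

Lossless test: (I)⁺ = {I}, which is a superkey of neither fragment — lossy.
Dependency preservation: the restricted closure of {H} across the fragments never reaches {G}, so H → G cannot be enforced without a join — not preserved.

lossy and not dependency-preserving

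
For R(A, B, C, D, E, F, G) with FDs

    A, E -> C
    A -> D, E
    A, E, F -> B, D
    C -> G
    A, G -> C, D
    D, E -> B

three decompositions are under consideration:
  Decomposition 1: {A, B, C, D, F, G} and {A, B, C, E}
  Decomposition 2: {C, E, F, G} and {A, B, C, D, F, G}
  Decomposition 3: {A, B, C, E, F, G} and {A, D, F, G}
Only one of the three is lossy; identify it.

Decomposition 1: common = {A, B, C}, closure = {A, B, C, D, E, G} → lossless.
Decomposition 2: common = {C, F, G}, closure = {C, F, G} → lossy.
Decomposition 3: common = {A, F, G}, closure = {A, B, C, D, E, F, G} → lossless.

Decomposition 2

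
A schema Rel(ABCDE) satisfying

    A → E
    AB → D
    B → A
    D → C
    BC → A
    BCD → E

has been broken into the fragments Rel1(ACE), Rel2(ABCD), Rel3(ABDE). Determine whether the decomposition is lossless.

Chase test. Columns are ABCDE; row i has aⱼ where attribute j ∈ Reli, else bᵢⱼ.
Initial tableau (one row per fragment):
  row 1: a1 b12 a3 b14 a5
  row 2: a1 a2 a3 a4 b25
  row 3: a1 a2 b33 a4 a5
Rows 1 and 2 agree on A; apply A→E and equate their E entries.
Rows 2 and 3 agree on D; apply D→C and equate their C entries.
Row 2 is now all distinguished symbols — the join is lossless.

Yes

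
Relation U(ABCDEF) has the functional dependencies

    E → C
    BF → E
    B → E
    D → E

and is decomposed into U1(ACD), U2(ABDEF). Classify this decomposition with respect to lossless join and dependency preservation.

Lossless test: (AD)⁺ = {ACDE}, which contains all of one fragment — lossless.
Dependency preservation: the restricted closure of {E} across the fragments never reaches {C}, so E → C cannot be enforced without a join — not preserved.

lossless but not dependency-preserving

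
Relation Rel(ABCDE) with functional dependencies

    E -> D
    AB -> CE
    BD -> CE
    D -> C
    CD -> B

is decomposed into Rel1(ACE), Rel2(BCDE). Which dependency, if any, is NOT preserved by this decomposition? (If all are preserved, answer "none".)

Check AB → CE: no single fragment contains all of {ABCE}, and the restricted closure of {AB} across the fragments never reaches {CE}.
E → D is preserved.
BD → CE is preserved.
D → C is preserved.
CD → B is preserved.

AB -> CE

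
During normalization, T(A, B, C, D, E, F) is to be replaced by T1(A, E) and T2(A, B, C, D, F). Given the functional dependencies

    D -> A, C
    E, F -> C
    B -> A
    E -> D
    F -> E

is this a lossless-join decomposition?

Common attributes: T1 ∩ T2 = {A}.
No dependency enlarges {A}, so (A)⁺ = {A}.
The closure contains neither all of T1 = {A, E} nor all of T2 = {A, B, C, D, F}, so the common attributes are not a superkey of either fragment. The join is lossy.

No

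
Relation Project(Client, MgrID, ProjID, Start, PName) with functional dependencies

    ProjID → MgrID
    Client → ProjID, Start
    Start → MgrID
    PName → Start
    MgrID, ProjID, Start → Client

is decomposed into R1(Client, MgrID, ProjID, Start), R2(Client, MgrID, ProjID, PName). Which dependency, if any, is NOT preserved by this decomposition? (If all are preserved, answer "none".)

Check PName → Start: no single fragment contains all of {Start, PName}, and the restricted closure of {PName} across the fragments never reaches {Start}.
ProjID → MgrID is preserved.
Client → ProjID, Start is preserved.
Start → MgrID is preserved.
MgrID, ProjID, Start → Client is preserved.

PName → Start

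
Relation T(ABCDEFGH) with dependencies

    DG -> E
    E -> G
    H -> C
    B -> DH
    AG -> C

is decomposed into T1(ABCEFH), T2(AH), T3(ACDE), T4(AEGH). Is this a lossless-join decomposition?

No

Chase test. Columns are ABCDEFGH; row i has aⱼ where attribute j ∈ Ti, else bᵢⱼ.
Initial tableau (one row per fragment):
  row 1: a1 a2 a3 b14 a5 a6 b17 a8
  row 2: a1 b22 b23 b24 b25 b26 b27 a8
  row 3: a1 b32 a3 a4 a5 b36 b37 b38
  row 4: a1 b42 b43 b44 a5 b46 a7 a8
Rows 1 and 3 agree on E; apply E→G and equate their G entries.
Rows 1 and 4 agree on E; apply E→G and equate their G entries.
Rows 1 and 2 agree on H; apply H→C and equate their C entries.
Rows 1 and 4 agree on H; apply H→C and equate their C entries.
No row becomes fully distinguished — the join is lossy.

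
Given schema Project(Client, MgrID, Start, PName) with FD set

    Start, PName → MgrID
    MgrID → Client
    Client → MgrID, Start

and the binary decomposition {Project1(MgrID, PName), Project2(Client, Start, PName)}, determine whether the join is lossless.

No

Common attributes: Project1 ∩ Project2 = {PName}.
No dependency enlarges {PName}, so (PName)⁺ = {PName}.
The closure contains neither all of Project1 = {MgrID, PName} nor all of Project2 = {Client, Start, PName}, so the common attributes are not a superkey of either fragment. The join is lossy.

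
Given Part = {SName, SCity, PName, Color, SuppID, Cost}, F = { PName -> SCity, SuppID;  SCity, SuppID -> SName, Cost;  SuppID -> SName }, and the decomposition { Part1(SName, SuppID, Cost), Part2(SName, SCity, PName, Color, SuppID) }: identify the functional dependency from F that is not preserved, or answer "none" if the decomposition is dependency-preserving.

SCity, SuppID -> SName, Cost

Check SCity, SuppID → SName, Cost: no single fragment contains all of {SName, SCity, SuppID, Cost}, and the restricted closure of {SCity, SuppID} across the fragments never reaches {SName, Cost}.
PName → SCity, SuppID is preserved.
SuppID → SName is preserved.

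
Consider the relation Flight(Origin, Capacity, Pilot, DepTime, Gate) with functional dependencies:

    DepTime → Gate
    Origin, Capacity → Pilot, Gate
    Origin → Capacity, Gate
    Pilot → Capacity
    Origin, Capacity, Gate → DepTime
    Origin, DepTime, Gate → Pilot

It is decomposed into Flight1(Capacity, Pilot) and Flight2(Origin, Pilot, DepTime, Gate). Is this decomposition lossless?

Common attributes: Flight1 ∩ Flight2 = {Pilot}.
Closure of {Pilot}: Pilot → Capacity applies, adding Capacity. So (Pilot)⁺ = {Capacity, Pilot}.
This closure contains every attribute of Flight1, so Flight1 ∩ Flight2 → Flight1. The join is lossless.

Yes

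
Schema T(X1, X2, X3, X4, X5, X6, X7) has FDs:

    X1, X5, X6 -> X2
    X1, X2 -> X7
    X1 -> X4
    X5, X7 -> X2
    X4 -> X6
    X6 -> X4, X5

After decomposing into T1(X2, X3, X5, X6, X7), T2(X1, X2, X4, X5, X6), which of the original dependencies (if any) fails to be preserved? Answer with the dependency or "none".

X1, X2 -> X7

Check X1, X2 → X7: no single fragment contains all of {X1, X2, X7}, and the restricted closure of {X1, X2} across the fragments never reaches {X7}.
X1, X5, X6 → X2 is preserved.
X1 → X4 is preserved.
X5, X7 → X2 is preserved.
X4 → X6 is preserved.
X6 → X4, X5 is preserved.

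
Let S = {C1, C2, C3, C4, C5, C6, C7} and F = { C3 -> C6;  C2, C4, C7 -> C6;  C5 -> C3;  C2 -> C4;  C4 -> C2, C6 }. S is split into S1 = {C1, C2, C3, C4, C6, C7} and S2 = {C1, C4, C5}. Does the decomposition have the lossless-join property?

Common attributes: S1 ∩ S2 = {C1, C4}.
Closure of {C1, C4}: C4 → C2, C6 applies, adding C2, C6. So (C1, C4)⁺ = {C1, C2, C4, C6}.
The closure contains neither all of S1 = {C1, C2, C3, C4, C6, C7} nor all of S2 = {C1, C4, C5}, so the common attributes are not a superkey of either fragment. The join is lossy.

No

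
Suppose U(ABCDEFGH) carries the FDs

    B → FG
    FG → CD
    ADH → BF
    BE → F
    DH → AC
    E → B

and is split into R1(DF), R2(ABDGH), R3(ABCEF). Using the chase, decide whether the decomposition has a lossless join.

No

Chase test. Columns are ABCDEFGH; row i has aⱼ where attribute j ∈ Ri, else bᵢⱼ.
Initial tableau (one row per fragment):
  row 1: b11 b12 b13 a4 b15 a6 b17 b18
  row 2: a1 a2 b23 a4 b25 b26 a7 a8
  row 3: a1 a2 a3 b34 a5 a6 b37 b38
Rows 2 and 3 agree on B; apply B→FG and equate their FG entries.
Rows 2 and 3 agree on FG; apply FG→CD and equate their CD entries.
No row becomes fully distinguished — the join is lossy.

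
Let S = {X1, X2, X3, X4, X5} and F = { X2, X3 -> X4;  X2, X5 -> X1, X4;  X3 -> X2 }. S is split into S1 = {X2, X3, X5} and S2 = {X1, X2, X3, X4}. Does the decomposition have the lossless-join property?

No

Common attributes: S1 ∩ S2 = {X2, X3}.
Closure of {X2, X3}: X2, X3 → X4 applies, adding X4. So (X2, X3)⁺ = {X2, X3, X4}.
The closure contains neither all of S1 = {X2, X3, X5} nor all of S2 = {X1, X2, X3, X4}, so the common attributes are not a superkey of either fragment. The join is lossy.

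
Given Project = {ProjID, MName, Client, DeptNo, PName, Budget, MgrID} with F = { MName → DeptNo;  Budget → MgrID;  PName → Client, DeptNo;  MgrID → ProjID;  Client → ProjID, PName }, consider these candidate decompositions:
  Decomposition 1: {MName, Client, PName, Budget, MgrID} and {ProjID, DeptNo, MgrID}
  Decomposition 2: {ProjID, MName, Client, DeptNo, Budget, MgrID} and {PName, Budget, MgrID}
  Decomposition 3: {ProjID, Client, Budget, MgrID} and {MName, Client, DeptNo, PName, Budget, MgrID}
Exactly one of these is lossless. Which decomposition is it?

Decomposition 1: common = {MgrID}, closure = {ProjID, MgrID} → lossy.
Decomposition 2: common = {Budget, MgrID}, closure = {ProjID, Budget, MgrID} → lossy.
Decomposition 3: common = {Client, Budget, MgrID}, closure = {ProjID, Client, DeptNo, PName, Budget, MgrID} → lossless.

Decomposition 3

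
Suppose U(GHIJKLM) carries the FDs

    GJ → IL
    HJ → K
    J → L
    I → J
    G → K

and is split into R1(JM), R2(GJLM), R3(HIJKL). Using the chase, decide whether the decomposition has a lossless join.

Chase test. Columns are GHIJKLM; row i has aⱼ where attribute j ∈ Ri, else bᵢⱼ.
Initial tableau (one row per fragment):
  row 1: b11 b12 b13 a4 b15 b16 a7
  row 2: a1 b22 b23 a4 b25 a6 a7
  row 3: b31 a2 a3 a4 a5 a6 b37
Rows 1 and 2 agree on J; apply J→L and equate their L entries.
No row becomes fully distinguished — the join is lossy.

No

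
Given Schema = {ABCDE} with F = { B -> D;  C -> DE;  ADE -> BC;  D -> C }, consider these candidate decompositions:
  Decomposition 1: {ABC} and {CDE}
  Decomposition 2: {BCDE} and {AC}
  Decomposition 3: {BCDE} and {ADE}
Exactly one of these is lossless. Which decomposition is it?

Decomposition 1: common = {C}, closure = {CDE} → lossless.
Decomposition 2: common = {C}, closure = {CDE} → lossy.
Decomposition 3: common = {DE}, closure = {CDE} → lossy.

Decomposition 1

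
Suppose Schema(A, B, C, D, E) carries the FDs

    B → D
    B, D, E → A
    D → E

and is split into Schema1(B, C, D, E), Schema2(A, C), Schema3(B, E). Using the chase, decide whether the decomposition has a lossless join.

Chase test. Columns are A, B, C, D, E; row i has aⱼ where attribute j ∈ Schemai, else bᵢⱼ.
Initial tableau (one row per fragment):
  row 1: b11 a2 a3 a4 a5
  row 2: a1 b22 a3 b24 b25
  row 3: b31 a2 b33 b34 a5
Rows 1 and 3 agree on B; apply B→D and equate their D entries.
Rows 1 and 3 agree on B, D, E; apply B, D, E→A and equate their A entries.
No row becomes fully distinguished — the join is lossy.

No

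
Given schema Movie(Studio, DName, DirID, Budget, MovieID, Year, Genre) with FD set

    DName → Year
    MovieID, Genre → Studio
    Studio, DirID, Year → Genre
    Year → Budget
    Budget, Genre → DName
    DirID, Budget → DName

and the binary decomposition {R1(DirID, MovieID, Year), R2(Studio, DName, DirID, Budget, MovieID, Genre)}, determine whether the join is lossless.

No

Common attributes: R1 ∩ R2 = {DirID, MovieID}.
No dependency enlarges {DirID, MovieID}, so (DirID, MovieID)⁺ = {DirID, MovieID}.
The closure contains neither all of R1 = {DirID, MovieID, Year} nor all of R2 = {Studio, DName, DirID, Budget, MovieID, Genre}, so the common attributes are not a superkey of either fragment. The join is lossy.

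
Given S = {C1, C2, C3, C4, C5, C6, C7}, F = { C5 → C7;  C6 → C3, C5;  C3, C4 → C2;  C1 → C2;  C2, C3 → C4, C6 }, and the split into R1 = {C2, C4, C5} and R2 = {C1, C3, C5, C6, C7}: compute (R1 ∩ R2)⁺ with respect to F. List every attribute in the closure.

R1 ∩ R2 = {C5}.
C5 → C7 applies, adding C7
Closure: {C5, C7}.

C5, C7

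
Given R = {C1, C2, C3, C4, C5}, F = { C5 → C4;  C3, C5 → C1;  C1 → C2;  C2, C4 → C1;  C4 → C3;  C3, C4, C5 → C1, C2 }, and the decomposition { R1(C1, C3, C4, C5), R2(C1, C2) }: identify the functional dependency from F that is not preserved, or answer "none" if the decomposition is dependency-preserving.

C2, C4 → C1

Check C2, C4 → C1: no single fragment contains all of {C1, C2, C4}, and the restricted closure of {C2, C4} across the fragments never reaches {C1}.
C5 → C4 is preserved.
C3, C5 → C1 is preserved.
C1 → C2 is preserved.
C4 → C3 is preserved.
C3, C4, C5 → C1, C2 is preserved.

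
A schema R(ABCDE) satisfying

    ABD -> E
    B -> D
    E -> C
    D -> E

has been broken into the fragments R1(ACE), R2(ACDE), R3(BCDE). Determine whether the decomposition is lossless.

No

Chase test. Columns are ABCDE; row i has aⱼ where attribute j ∈ Ri, else bᵢⱼ.
Initial tableau (one row per fragment):
  row 1: a1 b12 a3 b14 a5
  row 2: a1 b22 a3 a4 a5
  row 3: b31 a2 a3 a4 a5
No row becomes fully distinguished — the join is lossy.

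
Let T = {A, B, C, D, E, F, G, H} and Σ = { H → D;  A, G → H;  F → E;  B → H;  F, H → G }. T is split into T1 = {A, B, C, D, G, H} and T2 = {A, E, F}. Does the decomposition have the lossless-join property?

No

Common attributes: T1 ∩ T2 = {A}.
No dependency enlarges {A}, so (A)⁺ = {A}.
The closure contains neither all of T1 = {A, B, C, D, G, H} nor all of T2 = {A, E, F}, so the common attributes are not a superkey of either fragment. The join is lossy.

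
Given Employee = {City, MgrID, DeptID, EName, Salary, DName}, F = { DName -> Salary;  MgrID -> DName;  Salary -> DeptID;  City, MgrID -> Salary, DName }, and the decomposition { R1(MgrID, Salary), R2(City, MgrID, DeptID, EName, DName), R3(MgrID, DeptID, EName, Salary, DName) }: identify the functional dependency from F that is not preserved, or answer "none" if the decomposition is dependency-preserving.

none

DName → Salary lies within R3.
MgrID → DName lies within R2.
Salary → DeptID lies within R3.
City, MgrID → Salary, DName: restricted closure across fragments reaches Salary, DName.
Every dependency is enforceable on the fragments, so the decomposition is dependency-preserving.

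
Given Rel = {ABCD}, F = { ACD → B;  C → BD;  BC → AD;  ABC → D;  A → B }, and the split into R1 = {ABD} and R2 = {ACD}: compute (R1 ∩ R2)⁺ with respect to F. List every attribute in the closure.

ABD

R1 ∩ R2 = {AD}.
A → B applies, adding B
Closure: {ABD}.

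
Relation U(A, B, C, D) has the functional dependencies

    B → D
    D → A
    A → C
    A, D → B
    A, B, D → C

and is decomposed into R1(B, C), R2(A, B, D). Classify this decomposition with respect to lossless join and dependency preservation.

lossless but not dependency-preserving

Lossless test: (B)⁺ = {A, B, C, D}, which contains all of one fragment — lossless.
Dependency preservation: the restricted closure of {A} across the fragments never reaches {C}, so A → C cannot be enforced without a join — not preserved.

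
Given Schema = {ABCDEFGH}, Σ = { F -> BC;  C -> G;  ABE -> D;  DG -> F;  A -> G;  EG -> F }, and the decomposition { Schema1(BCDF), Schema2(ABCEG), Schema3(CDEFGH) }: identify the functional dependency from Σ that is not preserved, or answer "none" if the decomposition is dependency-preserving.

Check ABE → D: no single fragment contains all of {ABDE}, and the restricted closure of {ABE} across the fragments never reaches {D}.
F → BC is preserved.
C → G is preserved.
DG → F is preserved.
A → G is preserved.
EG → F is preserved.

ABE -> D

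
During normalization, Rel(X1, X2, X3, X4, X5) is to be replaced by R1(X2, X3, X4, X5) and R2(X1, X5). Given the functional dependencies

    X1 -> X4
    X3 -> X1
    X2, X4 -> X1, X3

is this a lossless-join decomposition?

No

Common attributes: R1 ∩ R2 = {X5}.
No dependency enlarges {X5}, so (X5)⁺ = {X5}.
The closure contains neither all of R1 = {X2, X3, X4, X5} nor all of R2 = {X1, X5}, so the common attributes are not a superkey of either fragment. The join is lossy.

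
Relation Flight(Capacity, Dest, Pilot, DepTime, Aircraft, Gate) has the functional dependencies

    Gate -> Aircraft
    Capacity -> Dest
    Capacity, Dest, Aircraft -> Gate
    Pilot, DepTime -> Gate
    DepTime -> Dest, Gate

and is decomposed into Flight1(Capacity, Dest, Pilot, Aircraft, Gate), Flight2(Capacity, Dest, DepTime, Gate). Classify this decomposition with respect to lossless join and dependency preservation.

lossy but dependency-preserving

Lossless test: (Capacity, Dest, Gate)⁺ = {Capacity, Dest, Aircraft, Gate}, which is a superkey of neither fragment — lossy.
Dependency preservation: Pilot, DepTime → Gate is not contained in any single fragment, but the restricted closure of its left-hand side across the fragments still reaches the right-hand side; the remaining FDs each lie inside some fragment. All dependencies are preserved.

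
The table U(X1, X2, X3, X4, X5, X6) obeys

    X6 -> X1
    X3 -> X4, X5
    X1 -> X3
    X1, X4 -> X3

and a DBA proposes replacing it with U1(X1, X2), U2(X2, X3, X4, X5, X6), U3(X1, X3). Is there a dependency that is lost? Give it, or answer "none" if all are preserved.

X6 -> X1

Check X6 → X1: no single fragment contains all of {X1, X6}, and the restricted closure of {X6} across the fragments never reaches {X1}.
X3 → X4, X5 is preserved.
X1 → X3 is preserved.
X1, X4 → X3 is preserved.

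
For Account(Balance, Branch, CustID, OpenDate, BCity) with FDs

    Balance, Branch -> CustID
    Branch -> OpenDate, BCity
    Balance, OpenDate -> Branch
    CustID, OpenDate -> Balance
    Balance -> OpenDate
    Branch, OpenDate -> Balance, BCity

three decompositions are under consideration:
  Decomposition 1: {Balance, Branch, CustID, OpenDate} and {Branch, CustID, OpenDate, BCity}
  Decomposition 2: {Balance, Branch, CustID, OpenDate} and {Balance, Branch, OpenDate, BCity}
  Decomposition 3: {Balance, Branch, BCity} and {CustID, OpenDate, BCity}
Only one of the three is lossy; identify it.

Decomposition 3

Decomposition 1: common = {Branch, CustID, OpenDate}, closure = {Balance, Branch, CustID, OpenDate, BCity} → lossless.
Decomposition 2: common = {Balance, Branch, OpenDate}, closure = {Balance, Branch, CustID, OpenDate, BCity} → lossless.
Decomposition 3: common = {BCity}, closure = {BCity} → lossy.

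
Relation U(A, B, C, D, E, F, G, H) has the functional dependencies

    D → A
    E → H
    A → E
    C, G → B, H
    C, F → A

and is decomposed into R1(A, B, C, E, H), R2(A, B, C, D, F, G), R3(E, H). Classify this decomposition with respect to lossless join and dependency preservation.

lossless but not dependency-preserving

Lossless test (chase): Rows 1 and 2 agree on A; apply A→E and equate their E entries. Rows 1 and 2 agree on E; apply E→H and equate their H entries. Row 2 is now all distinguished symbols — the join is lossless.
Dependency preservation: the restricted closure of {C, G} across the fragments never reaches {B, H}, so C, G → B, H cannot be enforced without a join — not preserved.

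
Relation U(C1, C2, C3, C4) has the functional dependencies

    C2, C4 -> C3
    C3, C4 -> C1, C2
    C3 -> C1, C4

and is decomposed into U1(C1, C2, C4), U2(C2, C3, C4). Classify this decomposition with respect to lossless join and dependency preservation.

Lossless test: (C2, C4)⁺ = {C1, C2, C3, C4}, which contains all of one fragment — lossless.
Dependency preservation: C3, C4 → C1, C2; C3 → C1, C4 are not contained in any single fragment, but the restricted closure of each left-hand side across the fragments still reaches the right-hand side; the remaining FDs each lie inside some fragment. All dependencies are preserved.

lossless and dependency-preserving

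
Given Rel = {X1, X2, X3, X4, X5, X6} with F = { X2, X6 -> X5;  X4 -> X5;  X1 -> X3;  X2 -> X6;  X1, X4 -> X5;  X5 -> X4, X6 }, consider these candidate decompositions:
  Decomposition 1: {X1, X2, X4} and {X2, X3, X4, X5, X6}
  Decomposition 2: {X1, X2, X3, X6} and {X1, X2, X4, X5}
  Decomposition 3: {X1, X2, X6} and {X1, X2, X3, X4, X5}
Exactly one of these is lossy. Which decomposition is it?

Decomposition 1: common = {X2, X4}, closure = {X2, X4, X5, X6} → lossy.
Decomposition 2: common = {X1, X2}, closure = {X1, X2, X3, X4, X5, X6} → lossless.
Decomposition 3: common = {X1, X2}, closure = {X1, X2, X3, X4, X5, X6} → lossless.

Decomposition 1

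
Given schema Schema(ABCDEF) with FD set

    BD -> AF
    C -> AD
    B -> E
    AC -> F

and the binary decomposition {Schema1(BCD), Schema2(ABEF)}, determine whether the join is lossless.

No

Common attributes: Schema1 ∩ Schema2 = {B}.
Closure of {B}: B → E applies, adding E. So (B)⁺ = {BE}.
The closure contains neither all of Schema1 = {BCD} nor all of Schema2 = {ABEF}, so the common attributes are not a superkey of either fragment. The join is lossy.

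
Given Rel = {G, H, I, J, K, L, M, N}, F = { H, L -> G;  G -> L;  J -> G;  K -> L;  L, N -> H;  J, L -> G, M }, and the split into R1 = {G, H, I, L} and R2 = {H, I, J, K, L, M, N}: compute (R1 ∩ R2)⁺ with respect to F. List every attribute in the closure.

G, H, I, L

R1 ∩ R2 = {H, I, L}.
H, L → G applies, adding G
Closure: {G, H, I, L}.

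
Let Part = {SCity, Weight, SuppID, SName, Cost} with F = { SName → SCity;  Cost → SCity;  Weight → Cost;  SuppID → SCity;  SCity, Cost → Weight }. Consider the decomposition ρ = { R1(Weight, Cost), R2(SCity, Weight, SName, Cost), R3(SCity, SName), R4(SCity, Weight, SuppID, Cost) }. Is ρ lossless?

No

Chase test. Columns are SCity, Weight, SuppID, SName, Cost; row i has aⱼ where attribute j ∈ Ri, else bᵢⱼ.
Initial tableau (one row per fragment):
  row 1: b11 a2 b13 b14 a5
  row 2: a1 a2 b23 a4 a5
  row 3: a1 b32 b33 a4 b35
  row 4: a1 a2 a3 b44 a5
Rows 1 and 2 agree on Cost; apply Cost→SCity and equate their SCity entries.
No row becomes fully distinguished — the join is lossy.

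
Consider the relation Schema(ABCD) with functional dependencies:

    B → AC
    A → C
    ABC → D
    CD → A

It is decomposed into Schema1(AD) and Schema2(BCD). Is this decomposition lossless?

No

Common attributes: Schema1 ∩ Schema2 = {D}.
No dependency enlarges {D}, so (D)⁺ = {D}.
The closure contains neither all of Schema1 = {AD} nor all of Schema2 = {BCD}, so the common attributes are not a superkey of either fragment. The join is lossy.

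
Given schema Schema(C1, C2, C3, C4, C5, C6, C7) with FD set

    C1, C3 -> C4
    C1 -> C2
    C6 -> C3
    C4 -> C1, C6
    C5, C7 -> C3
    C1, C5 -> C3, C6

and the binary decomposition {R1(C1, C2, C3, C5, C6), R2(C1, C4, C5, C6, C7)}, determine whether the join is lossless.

Yes

Common attributes: R1 ∩ R2 = {C1, C5, C6}.
Closure of {C1, C5, C6}: C1 → C2 applies, adding C2; C6 → C3 applies, adding C3; C1, C3 → C4 applies, adding C4. So (C1, C5, C6)⁺ = {C1, C2, C3, C4, C5, C6}.
This closure contains every attribute of R1, so R1 ∩ R2 → R1. The join is lossless.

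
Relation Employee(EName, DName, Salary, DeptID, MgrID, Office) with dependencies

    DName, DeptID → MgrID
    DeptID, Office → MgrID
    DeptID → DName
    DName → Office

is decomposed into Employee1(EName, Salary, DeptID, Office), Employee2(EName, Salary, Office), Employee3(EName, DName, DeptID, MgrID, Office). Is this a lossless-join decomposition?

Yes

Chase test. Columns are EName, DName, Salary, DeptID, MgrID, Office; row i has aⱼ where attribute j ∈ Employeei, else bᵢⱼ.
Initial tableau (one row per fragment):
  row 1: a1 b12 a3 a4 b15 a6
  row 2: a1 b22 a3 b24 b25 a6
  row 3: a1 a2 b33 a4 a5 a6
Rows 1 and 3 agree on DeptID, Office; apply DeptID, Office→MgrID and equate their MgrID entries.
Rows 1 and 3 agree on DeptID; apply DeptID→DName and equate their DName entries.
Row 1 is now all distinguished symbols — the join is lossless.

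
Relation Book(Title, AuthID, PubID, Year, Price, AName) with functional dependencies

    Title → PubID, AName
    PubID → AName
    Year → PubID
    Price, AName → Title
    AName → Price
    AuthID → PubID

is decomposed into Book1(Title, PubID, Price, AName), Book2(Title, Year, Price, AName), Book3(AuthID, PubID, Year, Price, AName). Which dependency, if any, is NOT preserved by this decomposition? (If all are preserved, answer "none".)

Title → PubID, AName lies within Book1.
PubID → AName lies within Book1.
Year → PubID lies within Book3.
Price, AName → Title lies within Book1.
AName → Price lies within Book1.
AuthID → PubID lies within Book3.
Every dependency is enforceable on the fragments, so the decomposition is dependency-preserving.

none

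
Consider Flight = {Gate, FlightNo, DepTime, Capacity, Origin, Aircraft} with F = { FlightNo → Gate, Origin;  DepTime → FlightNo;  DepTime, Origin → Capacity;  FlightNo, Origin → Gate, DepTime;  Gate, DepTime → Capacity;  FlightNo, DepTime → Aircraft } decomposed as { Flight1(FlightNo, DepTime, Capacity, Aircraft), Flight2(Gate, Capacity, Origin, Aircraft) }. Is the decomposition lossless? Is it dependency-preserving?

Lossless test: (Capacity, Aircraft)⁺ = {Capacity, Aircraft}, which is a superkey of neither fragment — lossy.
Dependency preservation: the restricted closure of {FlightNo} across the fragments never reaches {Gate, Origin}, so FlightNo → Gate, Origin cannot be enforced without a join — not preserved.

lossy and not dependency-preserving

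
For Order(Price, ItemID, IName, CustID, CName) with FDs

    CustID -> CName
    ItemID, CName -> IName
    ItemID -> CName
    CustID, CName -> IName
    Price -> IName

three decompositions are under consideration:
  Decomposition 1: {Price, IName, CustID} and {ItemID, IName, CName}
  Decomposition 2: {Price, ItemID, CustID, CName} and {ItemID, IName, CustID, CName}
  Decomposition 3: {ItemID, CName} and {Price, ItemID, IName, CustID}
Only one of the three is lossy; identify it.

Decomposition 1

Decomposition 1: common = {IName}, closure = {IName} → lossy.
Decomposition 2: common = {ItemID, CustID, CName}, closure = {ItemID, IName, CustID, CName} → lossless.
Decomposition 3: common = {ItemID}, closure = {ItemID, IName, CName} → lossless.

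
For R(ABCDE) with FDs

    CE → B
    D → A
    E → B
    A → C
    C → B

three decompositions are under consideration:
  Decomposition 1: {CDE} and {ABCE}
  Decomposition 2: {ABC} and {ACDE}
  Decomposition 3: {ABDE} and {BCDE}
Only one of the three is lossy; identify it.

Decomposition 1

Decomposition 1: common = {CE}, closure = {BCE} → lossy.
Decomposition 2: common = {AC}, closure = {ABC} → lossless.
Decomposition 3: common = {BDE}, closure = {ABCDE} → lossless.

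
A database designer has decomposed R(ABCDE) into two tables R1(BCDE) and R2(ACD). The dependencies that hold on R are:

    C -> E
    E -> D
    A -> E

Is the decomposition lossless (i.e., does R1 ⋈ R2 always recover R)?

No

Common attributes: R1 ∩ R2 = {CD}.
Closure of {CD}: C → E applies, adding E. So (CD)⁺ = {CDE}.
The closure contains neither all of R1 = {BCDE} nor all of R2 = {ACD}, so the common attributes are not a superkey of either fragment. The join is lossy.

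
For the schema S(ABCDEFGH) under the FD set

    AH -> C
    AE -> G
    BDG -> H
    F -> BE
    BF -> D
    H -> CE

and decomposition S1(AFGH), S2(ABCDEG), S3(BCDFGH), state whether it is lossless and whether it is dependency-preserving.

lossless but not dependency-preserving

Lossless test (chase): Rows 2 and 3 agree on BDG; apply BDG→H and equate their H entries. Rows 1 and 3 agree on F; apply F→BE and equate their BE entries. Rows 1 and 3 agree on BF; apply BF→D and equate their D entries. Rows 1 and 2 agree on H; apply H→CE and equate their CE entries. Row 1 is now all distinguished symbols — the join is lossless.
Dependency preservation: the restricted closure of {F} across the fragments never reaches {BE}, so F → BE cannot be enforced without a join — not preserved.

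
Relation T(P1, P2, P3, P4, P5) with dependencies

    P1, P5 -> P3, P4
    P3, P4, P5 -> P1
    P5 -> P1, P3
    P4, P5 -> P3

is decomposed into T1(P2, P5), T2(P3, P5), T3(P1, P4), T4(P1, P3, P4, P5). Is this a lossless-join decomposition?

Yes

Chase test. Columns are P1, P2, P3, P4, P5; row i has aⱼ where attribute j ∈ Ti, else bᵢⱼ.
Initial tableau (one row per fragment):
  row 1: b11 a2 b13 b14 a5
  row 2: b21 b22 a3 b24 a5
  row 3: a1 b32 b33 a4 b35
  row 4: a1 b42 a3 a4 a5
Rows 1 and 2 agree on P5; apply P5→P1, P3 and equate their P1, P3 entries.
Rows 1 and 4 agree on P5; apply P5→P1, P3 and equate their P1, P3 entries.
Rows 1 and 2 agree on P1, P5; apply P1, P5→P3, P4 and equate their P3, P4 entries.
Rows 1 and 4 agree on P1, P5; apply P1, P5→P3, P4 and equate their P3, P4 entries.
Row 1 is now all distinguished symbols — the join is lossless.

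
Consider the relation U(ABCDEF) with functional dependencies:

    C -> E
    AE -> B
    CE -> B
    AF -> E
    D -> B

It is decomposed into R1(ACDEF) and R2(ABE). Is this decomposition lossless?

Common attributes: R1 ∩ R2 = {AE}.
Closure of {AE}: AE → B applies, adding B. So (AE)⁺ = {ABE}.
This closure contains every attribute of R2, so R1 ∩ R2 → R2. The join is lossless.

Yes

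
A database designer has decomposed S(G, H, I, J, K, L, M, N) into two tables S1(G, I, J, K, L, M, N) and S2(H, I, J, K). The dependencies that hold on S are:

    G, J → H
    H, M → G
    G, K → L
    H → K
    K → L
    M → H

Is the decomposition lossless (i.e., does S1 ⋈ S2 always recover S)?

Common attributes: S1 ∩ S2 = {I, J, K}.
Closure of {I, J, K}: K → L applies, adding L. So (I, J, K)⁺ = {I, J, K, L}.
The closure contains neither all of S1 = {G, I, J, K, L, M, N} nor all of S2 = {H, I, J, K}, so the common attributes are not a superkey of either fragment. The join is lossy.

No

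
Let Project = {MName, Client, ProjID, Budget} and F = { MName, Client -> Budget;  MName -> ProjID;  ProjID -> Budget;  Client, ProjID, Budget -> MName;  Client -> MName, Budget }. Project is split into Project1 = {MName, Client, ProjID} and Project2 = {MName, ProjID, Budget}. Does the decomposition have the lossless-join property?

Yes

Common attributes: Project1 ∩ Project2 = {MName, ProjID}.
Closure of {MName, ProjID}: ProjID → Budget applies, adding Budget. So (MName, ProjID)⁺ = {MName, ProjID, Budget}.
This closure contains every attribute of Project2, so Project1 ∩ Project2 → Project2. The join is lossless.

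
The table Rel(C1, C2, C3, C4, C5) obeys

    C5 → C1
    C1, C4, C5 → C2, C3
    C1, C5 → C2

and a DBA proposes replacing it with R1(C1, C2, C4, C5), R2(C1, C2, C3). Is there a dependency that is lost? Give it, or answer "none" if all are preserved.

C1, C4, C5 → C2, C3

Check C1, C4, C5 → C2, C3: no single fragment contains all of {C1, C2, C3, C4, C5}, and the restricted closure of {C1, C4, C5} across the fragments never reaches {C2, C3}.
C5 → C1 is preserved.
C1, C5 → C2 is preserved.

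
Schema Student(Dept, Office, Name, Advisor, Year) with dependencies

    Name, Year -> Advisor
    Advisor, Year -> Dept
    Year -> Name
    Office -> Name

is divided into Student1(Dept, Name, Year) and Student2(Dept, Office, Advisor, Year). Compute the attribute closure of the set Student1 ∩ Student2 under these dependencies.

Student1 ∩ Student2 = {Dept, Year}.
Year → Name applies, adding Name
Name, Year → Advisor applies, adding Advisor
Closure: {Dept, Name, Advisor, Year}.

Dept, Name, Advisor, Year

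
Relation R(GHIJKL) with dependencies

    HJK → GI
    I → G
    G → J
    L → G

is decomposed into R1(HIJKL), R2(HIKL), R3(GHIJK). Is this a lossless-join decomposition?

Chase test. Columns are GHIJKL; row i has aⱼ where attribute j ∈ Ri, else bᵢⱼ.
Initial tableau (one row per fragment):
  row 1: b11 a2 a3 a4 a5 a6
  row 2: b21 a2 a3 b24 a5 a6
  row 3: a1 a2 a3 a4 a5 b36
Rows 1 and 3 agree on HJK; apply HJK→GI and equate their GI entries.
Rows 1 and 2 agree on I; apply I→G and equate their G entries.
Rows 1 and 2 agree on G; apply G→J and equate their J entries.
Row 1 is now all distinguished symbols — the join is lossless.

Yes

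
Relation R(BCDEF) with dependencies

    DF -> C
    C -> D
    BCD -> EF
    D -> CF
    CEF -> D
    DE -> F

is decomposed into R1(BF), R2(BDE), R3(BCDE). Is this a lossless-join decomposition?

No

Chase test. Columns are BCDEF; row i has aⱼ where attribute j ∈ Ri, else bᵢⱼ.
Initial tableau (one row per fragment):
  row 1: a1 b12 b13 b14 a5
  row 2: a1 b22 a3 a4 b25
  row 3: a1 a2 a3 a4 b35
Rows 2 and 3 agree on D; apply D→CF and equate their CF entries.
No row becomes fully distinguished — the join is lossy.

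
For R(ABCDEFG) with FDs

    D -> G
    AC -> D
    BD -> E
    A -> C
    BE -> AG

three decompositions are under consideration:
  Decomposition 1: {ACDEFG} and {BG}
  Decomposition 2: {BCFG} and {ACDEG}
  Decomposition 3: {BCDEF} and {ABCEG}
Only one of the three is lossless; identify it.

Decomposition 3

Decomposition 1: common = {G}, closure = {G} → lossy.
Decomposition 2: common = {CG}, closure = {CG} → lossy.
Decomposition 3: common = {BCE}, closure = {ABCDEG} → lossless.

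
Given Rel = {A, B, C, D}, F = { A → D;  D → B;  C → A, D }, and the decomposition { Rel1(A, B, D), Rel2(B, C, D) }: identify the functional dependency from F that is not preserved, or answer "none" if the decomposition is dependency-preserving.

C → A, D

Check C → A, D: no single fragment contains all of {A, C, D}, and the restricted closure of {C} across the fragments never reaches {A, D}.
A → D is preserved.
D → B is preserved.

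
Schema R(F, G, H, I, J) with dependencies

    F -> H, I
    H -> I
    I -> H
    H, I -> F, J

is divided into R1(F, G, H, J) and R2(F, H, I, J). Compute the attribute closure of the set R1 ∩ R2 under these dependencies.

R1 ∩ R2 = {F, H, J}.
F → H, I applies, adding I
Closure: {F, H, I, J}.

F, H, I, J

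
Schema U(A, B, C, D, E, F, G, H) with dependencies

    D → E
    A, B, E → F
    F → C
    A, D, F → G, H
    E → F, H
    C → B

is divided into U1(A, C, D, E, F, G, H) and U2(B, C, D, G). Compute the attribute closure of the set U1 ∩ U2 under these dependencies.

U1 ∩ U2 = {C, D, G}.
D → E applies, adding E
E → F, H applies, adding F, H
C → B applies, adding B
Closure: {B, C, D, E, F, G, H}.

B, C, D, E, F, G, H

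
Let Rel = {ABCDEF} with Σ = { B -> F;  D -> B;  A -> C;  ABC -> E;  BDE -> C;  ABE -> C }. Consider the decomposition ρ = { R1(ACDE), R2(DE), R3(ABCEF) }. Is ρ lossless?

Chase test. Columns are ABCDEF; row i has aⱼ where attribute j ∈ Ri, else bᵢⱼ.
Initial tableau (one row per fragment):
  row 1: a1 b12 a3 a4 a5 b16
  row 2: b21 b22 b23 a4 a5 b26
  row 3: a1 a2 a3 b34 a5 a6
Rows 1 and 2 agree on D; apply D→B and equate their B entries.
Rows 1 and 2 agree on BDE; apply BDE→C and equate their C entries.
Rows 1 and 2 agree on B; apply B→F and equate their F entries.
No row becomes fully distinguished — the join is lossy.

No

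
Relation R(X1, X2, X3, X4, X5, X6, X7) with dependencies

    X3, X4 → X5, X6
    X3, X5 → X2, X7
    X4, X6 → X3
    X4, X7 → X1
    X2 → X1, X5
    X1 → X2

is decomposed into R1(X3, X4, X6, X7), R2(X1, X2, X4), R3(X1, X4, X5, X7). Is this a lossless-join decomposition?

Yes

Chase test. Columns are X1, X2, X3, X4, X5, X6, X7; row i has aⱼ where attribute j ∈ Ri, else bᵢⱼ.
Initial tableau (one row per fragment):
  row 1: b11 b12 a3 a4 b15 a6 a7
  row 2: a1 a2 b23 a4 b25 b26 b27
  row 3: a1 b32 b33 a4 a5 b36 a7
Rows 1 and 3 agree on X4, X7; apply X4, X7→X1 and equate their X1 entries.
Rows 1 and 2 agree on X1; apply X1→X2 and equate their X2 entries.
Rows 1 and 3 agree on X1; apply X1→X2 and equate their X2 entries.
Rows 1 and 2 agree on X2; apply X2→X1, X5 and equate their X1, X5 entries.
Rows 1 and 3 agree on X2; apply X2→X1, X5 and equate their X1, X5 entries.
Row 1 is now all distinguished symbols — the join is lossless.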